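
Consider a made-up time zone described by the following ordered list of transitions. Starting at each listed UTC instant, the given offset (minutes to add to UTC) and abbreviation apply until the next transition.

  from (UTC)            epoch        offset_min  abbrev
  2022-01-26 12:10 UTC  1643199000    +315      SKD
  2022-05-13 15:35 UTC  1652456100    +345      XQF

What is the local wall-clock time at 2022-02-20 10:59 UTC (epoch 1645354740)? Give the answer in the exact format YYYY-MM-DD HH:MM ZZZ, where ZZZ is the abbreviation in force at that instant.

Query: 2022-02-20 10:59 UTC
Rule 1/2 (SKD, +05:15): 2022-01-26 12:10 UTC ≤ query < 2022-05-13 15:35 UTC
10·60 + 59 + 315 = 974 min
974 = 0·1440 + 974; 974 = 16·60 + 14 → 16:14, same day
→ 2022-02-20 16:14 SKD

2022-02-20 16:14 SKD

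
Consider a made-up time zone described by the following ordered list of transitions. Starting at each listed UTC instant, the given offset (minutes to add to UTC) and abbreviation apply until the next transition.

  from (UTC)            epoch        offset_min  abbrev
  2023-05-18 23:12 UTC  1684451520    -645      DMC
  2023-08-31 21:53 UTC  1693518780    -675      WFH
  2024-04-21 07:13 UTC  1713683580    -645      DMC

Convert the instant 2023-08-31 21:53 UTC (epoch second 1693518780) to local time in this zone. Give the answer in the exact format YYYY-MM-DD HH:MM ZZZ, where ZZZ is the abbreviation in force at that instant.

Query: 2023-08-31 21:53 UTC
Rule 2/3 (WFH, -11:15): 2023-08-31 21:53 UTC ≤ query < 2024-04-21 07:13 UTC
21·60 + 53 - 675 = 638 min
638 = 0·1440 + 638; 638 = 10·60 + 38 → 10:38, same day
→ 2023-08-31 10:38 WFH

2023-08-31 10:38 WFH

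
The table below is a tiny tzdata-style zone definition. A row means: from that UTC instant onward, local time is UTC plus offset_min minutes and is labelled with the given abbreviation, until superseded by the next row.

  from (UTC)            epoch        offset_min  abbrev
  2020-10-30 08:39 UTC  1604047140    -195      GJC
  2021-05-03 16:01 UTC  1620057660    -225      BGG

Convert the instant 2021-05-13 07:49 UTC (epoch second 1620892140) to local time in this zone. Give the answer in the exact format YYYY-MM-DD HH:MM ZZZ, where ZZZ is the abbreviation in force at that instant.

2021-05-13 04:04 BGG

Query: 2021-05-13 07:49 UTC
Rule 2/2 (BGG, -03:45): 2021-05-03 16:01 UTC ≤ query < +∞
7·60 + 49 - 225 = 244 min
244 = 0·1440 + 244; 244 = 4·60 + 4 → 04:04, same day
→ 2021-05-13 04:04 BGG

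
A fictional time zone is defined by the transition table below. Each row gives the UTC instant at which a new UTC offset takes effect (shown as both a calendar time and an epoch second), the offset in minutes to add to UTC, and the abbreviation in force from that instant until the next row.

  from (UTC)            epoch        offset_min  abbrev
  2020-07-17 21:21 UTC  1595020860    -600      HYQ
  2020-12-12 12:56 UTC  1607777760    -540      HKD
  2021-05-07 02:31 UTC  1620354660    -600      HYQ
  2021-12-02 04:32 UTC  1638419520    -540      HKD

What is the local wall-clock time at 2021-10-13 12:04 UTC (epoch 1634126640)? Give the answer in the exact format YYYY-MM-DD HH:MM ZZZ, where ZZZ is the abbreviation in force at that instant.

2021-10-13 02:04 HYQ

Query: 2021-10-13 12:04 UTC
Rule 3/4 (HYQ, -10:00): 2021-05-07 02:31 UTC ≤ query < 2021-12-02 04:32 UTC
12·60 + 4 - 600 = 124 min
124 = 0·1440 + 124; 124 = 2·60 + 4 → 02:04, same day
→ 2021-10-13 02:04 HYQ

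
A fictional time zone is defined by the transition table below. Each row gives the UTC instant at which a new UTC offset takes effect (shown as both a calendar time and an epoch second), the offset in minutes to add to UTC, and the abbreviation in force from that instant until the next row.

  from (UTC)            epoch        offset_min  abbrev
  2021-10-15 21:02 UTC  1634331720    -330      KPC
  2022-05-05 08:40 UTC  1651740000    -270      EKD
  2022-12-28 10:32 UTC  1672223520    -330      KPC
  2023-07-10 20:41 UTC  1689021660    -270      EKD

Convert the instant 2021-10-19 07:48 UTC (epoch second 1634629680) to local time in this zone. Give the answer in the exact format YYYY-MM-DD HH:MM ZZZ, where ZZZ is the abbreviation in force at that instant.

Query: 2021-10-19 07:48 UTC
Rule 1/4 (KPC, -05:30): 2021-10-15 21:02 UTC ≤ query < 2022-05-05 08:40 UTC
7·60 + 48 - 330 = 138 min
138 = 0·1440 + 138; 138 = 2·60 + 18 → 02:18, same day
→ 2021-10-19 02:18 KPC

2021-10-19 02:18 KPC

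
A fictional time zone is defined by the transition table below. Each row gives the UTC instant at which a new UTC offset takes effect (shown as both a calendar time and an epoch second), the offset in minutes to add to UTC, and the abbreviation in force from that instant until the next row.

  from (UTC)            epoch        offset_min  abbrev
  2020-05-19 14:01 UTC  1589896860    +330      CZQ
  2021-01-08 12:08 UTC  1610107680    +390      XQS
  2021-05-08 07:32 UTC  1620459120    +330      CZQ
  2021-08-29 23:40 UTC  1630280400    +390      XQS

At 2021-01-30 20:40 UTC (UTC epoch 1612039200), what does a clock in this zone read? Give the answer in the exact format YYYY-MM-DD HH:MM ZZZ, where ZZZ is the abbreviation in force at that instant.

Query: 2021-01-30 20:40 UTC
Rule 2/4 (XQS, +06:30): 2021-01-08 12:08 UTC ≤ query < 2021-05-08 07:32 UTC
20·60 + 40 + 390 = 1630 min
1630 = 1·1440 + 190; 190 = 3·60 + 10 → 03:10, 2021-01-30 + 1 day = 2021-01-31
→ 2021-01-31 03:10 XQS

2021-01-31 03:10 XQS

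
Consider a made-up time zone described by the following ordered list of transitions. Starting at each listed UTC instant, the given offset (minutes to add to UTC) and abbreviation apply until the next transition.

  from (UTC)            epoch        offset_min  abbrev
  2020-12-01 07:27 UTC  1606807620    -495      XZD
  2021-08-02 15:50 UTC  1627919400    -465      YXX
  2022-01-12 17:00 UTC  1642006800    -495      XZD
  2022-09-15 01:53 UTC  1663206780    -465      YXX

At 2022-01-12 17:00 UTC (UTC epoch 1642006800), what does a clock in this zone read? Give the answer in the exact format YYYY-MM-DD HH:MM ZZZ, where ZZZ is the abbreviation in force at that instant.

2022-01-12 08:45 XZD

Query: 2022-01-12 17:00 UTC
Rule 3/4 (XZD, -08:15): 2022-01-12 17:00 UTC ≤ query < 2022-09-15 01:53 UTC
17·60 + 0 - 495 = 525 min
525 = 0·1440 + 525; 525 = 8·60 + 45 → 08:45, same day
→ 2022-01-12 08:45 XZD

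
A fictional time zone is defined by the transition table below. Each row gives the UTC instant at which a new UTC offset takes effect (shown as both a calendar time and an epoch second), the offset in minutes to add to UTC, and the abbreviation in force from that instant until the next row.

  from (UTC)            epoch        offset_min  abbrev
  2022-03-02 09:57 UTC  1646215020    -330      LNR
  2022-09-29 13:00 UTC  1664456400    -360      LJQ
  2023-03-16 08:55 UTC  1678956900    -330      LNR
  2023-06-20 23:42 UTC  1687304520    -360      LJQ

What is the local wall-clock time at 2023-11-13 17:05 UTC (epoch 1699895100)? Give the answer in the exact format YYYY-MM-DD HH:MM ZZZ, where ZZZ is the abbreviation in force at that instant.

Query: 2023-11-13 17:05 UTC
Rule 4/4 (LJQ, -06:00): 2023-06-20 23:42 UTC ≤ query < +∞
17·60 + 5 - 360 = 665 min
665 = 0·1440 + 665; 665 = 11·60 + 5 → 11:05, same day
→ 2023-11-13 11:05 LJQ

2023-11-13 11:05 LJQ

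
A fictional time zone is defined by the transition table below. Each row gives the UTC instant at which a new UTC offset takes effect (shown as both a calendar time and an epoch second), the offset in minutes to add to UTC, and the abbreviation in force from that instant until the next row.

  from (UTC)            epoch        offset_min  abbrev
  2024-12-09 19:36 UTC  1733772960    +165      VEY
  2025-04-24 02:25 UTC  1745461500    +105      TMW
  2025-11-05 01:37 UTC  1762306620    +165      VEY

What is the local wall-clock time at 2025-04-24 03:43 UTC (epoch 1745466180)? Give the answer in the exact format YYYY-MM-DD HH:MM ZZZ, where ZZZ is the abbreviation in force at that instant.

2025-04-24 05:28 TMW

Query: 2025-04-24 03:43 UTC
Rule 2/3 (TMW, +01:45): 2025-04-24 02:25 UTC ≤ query < 2025-11-05 01:37 UTC
3·60 + 43 + 105 = 328 min
328 = 0·1440 + 328; 328 = 5·60 + 28 → 05:28, same day
→ 2025-04-24 05:28 TMW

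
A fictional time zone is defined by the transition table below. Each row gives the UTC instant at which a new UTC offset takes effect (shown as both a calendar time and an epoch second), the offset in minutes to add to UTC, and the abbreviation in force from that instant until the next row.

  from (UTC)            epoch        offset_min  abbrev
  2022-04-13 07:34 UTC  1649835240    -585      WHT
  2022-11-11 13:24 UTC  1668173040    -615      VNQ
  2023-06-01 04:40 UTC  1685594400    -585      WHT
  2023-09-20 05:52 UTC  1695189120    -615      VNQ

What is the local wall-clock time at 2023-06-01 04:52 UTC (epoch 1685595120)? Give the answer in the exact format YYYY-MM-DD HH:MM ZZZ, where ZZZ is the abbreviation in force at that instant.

2023-05-31 19:07 WHT

Query: 2023-06-01 04:52 UTC
Rule 3/4 (WHT, -09:45): 2023-06-01 04:40 UTC ≤ query < 2023-09-20 05:52 UTC
4·60 + 52 - 585 = -293 min
-293 = -1·1440 + 1147; 1147 = 19·60 + 7 → 19:07, 2023-06-01 - 1 day = 2023-05-31
→ 2023-05-31 19:07 WHT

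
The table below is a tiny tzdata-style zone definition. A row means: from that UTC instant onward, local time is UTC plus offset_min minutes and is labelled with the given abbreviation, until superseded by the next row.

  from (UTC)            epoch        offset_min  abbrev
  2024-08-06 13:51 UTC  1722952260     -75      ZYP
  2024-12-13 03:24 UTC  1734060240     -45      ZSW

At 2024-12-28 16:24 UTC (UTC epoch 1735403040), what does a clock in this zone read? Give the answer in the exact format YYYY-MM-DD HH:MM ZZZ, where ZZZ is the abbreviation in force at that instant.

2024-12-28 15:39 ZSW

Query: 2024-12-28 16:24 UTC
Rule 2/2 (ZSW, -00:45): 2024-12-13 03:24 UTC ≤ query < +∞
16·60 + 24 - 45 = 939 min
939 = 0·1440 + 939; 939 = 15·60 + 39 → 15:39, same day
→ 2024-12-28 15:39 ZSW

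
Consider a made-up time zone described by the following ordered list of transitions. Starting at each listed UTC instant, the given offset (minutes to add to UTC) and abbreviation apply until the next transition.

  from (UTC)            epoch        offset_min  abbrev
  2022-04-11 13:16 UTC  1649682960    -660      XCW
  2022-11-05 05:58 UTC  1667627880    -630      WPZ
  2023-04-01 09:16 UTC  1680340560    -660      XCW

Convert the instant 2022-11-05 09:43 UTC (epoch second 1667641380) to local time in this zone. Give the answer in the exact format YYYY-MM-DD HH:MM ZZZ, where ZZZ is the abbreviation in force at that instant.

2022-11-04 23:13 WPZ

Query: 2022-11-05 09:43 UTC
Rule 2/3 (WPZ, -10:30): 2022-11-05 05:58 UTC ≤ query < 2023-04-01 09:16 UTC
9·60 + 43 - 630 = -47 min
-47 = -1·1440 + 1393; 1393 = 23·60 + 13 → 23:13, 2022-11-05 - 1 day = 2022-11-04
→ 2022-11-04 23:13 WPZ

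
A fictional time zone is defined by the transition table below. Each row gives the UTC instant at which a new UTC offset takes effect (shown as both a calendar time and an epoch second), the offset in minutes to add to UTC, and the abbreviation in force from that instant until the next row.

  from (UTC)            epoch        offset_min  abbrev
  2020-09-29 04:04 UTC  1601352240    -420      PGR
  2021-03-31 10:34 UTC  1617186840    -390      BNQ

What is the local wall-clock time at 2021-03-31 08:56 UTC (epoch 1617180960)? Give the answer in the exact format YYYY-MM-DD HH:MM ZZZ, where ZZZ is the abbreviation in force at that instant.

2021-03-31 01:56 PGR

Query: 2021-03-31 08:56 UTC
Rule 1/2 (PGR, -07:00): 2020-09-29 04:04 UTC ≤ query < 2021-03-31 10:34 UTC
8·60 + 56 - 420 = 116 min
116 = 0·1440 + 116; 116 = 1·60 + 56 → 01:56, same day
→ 2021-03-31 01:56 PGR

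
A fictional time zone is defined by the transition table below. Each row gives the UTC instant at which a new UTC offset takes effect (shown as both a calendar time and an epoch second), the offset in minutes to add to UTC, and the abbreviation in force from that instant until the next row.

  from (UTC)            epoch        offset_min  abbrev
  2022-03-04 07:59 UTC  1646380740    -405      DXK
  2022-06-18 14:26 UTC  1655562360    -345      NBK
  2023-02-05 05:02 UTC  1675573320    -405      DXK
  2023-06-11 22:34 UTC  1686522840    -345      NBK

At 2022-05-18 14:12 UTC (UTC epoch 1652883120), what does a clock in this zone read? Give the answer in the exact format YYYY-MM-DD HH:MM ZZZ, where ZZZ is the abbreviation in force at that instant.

2022-05-18 07:27 DXK

Query: 2022-05-18 14:12 UTC
Rule 1/4 (DXK, -06:45): 2022-03-04 07:59 UTC ≤ query < 2022-06-18 14:26 UTC
14·60 + 12 - 405 = 447 min
447 = 0·1440 + 447; 447 = 7·60 + 27 → 07:27, same day
→ 2022-05-18 07:27 DXK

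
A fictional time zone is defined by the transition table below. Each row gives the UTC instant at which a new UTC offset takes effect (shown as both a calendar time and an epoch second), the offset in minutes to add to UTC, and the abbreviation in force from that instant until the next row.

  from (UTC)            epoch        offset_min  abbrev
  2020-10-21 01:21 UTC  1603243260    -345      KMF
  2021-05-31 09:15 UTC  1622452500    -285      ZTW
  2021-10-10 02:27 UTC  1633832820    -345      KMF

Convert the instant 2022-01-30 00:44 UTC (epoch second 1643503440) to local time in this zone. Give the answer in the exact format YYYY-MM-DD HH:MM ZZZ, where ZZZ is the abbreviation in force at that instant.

Query: 2022-01-30 00:44 UTC
Rule 3/3 (KMF, -05:45): 2021-10-10 02:27 UTC ≤ query < +∞
0·60 + 44 - 345 = -301 min
-301 = -1·1440 + 1139; 1139 = 18·60 + 59 → 18:59, 2022-01-30 - 1 day = 2022-01-29
→ 2022-01-29 18:59 KMF

2022-01-29 18:59 KMF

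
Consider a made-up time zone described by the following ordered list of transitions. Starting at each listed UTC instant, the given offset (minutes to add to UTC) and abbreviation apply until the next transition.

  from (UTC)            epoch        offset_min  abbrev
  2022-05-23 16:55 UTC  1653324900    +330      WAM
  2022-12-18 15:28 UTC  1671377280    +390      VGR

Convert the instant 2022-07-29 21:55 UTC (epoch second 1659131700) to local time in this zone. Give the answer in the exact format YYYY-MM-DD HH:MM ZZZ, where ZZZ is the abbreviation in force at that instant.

Query: 2022-07-29 21:55 UTC
Rule 1/2 (WAM, +05:30): 2022-05-23 16:55 UTC ≤ query < 2022-12-18 15:28 UTC
21·60 + 55 + 330 = 1645 min
1645 = 1·1440 + 205; 205 = 3·60 + 25 → 03:25, 2022-07-29 + 1 day = 2022-07-30
→ 2022-07-30 03:25 WAM

2022-07-30 03:25 WAM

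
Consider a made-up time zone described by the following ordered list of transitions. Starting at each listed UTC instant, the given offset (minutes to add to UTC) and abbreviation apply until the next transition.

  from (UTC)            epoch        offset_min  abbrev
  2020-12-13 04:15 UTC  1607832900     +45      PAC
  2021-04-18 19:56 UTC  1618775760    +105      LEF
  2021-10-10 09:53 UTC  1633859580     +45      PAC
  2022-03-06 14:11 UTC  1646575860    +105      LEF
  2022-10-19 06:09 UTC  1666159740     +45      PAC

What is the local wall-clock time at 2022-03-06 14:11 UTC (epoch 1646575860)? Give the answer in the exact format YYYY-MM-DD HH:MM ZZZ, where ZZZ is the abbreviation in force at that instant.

Query: 2022-03-06 14:11 UTC
Rule 4/5 (LEF, +01:45): 2022-03-06 14:11 UTC ≤ query < 2022-10-19 06:09 UTC
14·60 + 11 + 105 = 956 min
956 = 0·1440 + 956; 956 = 15·60 + 56 → 15:56, same day
→ 2022-03-06 15:56 LEF

2022-03-06 15:56 LEF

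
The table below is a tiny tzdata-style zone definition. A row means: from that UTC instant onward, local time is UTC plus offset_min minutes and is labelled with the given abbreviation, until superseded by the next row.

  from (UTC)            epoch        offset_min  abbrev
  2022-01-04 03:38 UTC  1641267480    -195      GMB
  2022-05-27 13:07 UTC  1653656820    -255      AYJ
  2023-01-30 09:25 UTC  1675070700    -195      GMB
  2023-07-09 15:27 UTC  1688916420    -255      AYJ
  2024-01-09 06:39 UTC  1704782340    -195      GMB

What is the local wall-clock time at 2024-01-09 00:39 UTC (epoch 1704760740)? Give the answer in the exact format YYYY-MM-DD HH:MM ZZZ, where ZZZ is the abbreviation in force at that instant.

2024-01-08 20:24 AYJ

Query: 2024-01-09 00:39 UTC
Rule 4/5 (AYJ, -04:15): 2023-07-09 15:27 UTC ≤ query < 2024-01-09 06:39 UTC
0·60 + 39 - 255 = -216 min
-216 = -1·1440 + 1224; 1224 = 20·60 + 24 → 20:24, 2024-01-09 - 1 day = 2024-01-08
→ 2024-01-08 20:24 AYJ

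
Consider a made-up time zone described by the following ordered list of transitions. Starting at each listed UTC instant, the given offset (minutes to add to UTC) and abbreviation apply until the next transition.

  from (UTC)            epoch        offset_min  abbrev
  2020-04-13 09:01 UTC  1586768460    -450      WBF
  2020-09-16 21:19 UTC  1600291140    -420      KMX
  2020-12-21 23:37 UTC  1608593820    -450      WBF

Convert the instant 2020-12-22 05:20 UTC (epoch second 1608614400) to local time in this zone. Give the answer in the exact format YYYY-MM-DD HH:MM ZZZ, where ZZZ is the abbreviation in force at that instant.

Query: 2020-12-22 05:20 UTC
Rule 3/3 (WBF, -07:30): 2020-12-21 23:37 UTC ≤ query < +∞
5·60 + 20 - 450 = -130 min
-130 = -1·1440 + 1310; 1310 = 21·60 + 50 → 21:50, 2020-12-22 - 1 day = 2020-12-21
→ 2020-12-21 21:50 WBF

2020-12-21 21:50 WBF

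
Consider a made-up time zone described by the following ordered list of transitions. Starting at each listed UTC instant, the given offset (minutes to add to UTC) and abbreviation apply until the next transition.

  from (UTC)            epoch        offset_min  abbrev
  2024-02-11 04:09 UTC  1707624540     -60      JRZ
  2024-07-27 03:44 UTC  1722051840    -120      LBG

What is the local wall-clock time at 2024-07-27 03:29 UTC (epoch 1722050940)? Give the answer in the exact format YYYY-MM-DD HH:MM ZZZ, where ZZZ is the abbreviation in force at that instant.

2024-07-27 02:29 JRZ

Query: 2024-07-27 03:29 UTC
Rule 1/2 (JRZ, -01:00): 2024-02-11 04:09 UTC ≤ query < 2024-07-27 03:44 UTC
3·60 + 29 - 60 = 149 min
149 = 0·1440 + 149; 149 = 2·60 + 29 → 02:29, same day
→ 2024-07-27 02:29 JRZ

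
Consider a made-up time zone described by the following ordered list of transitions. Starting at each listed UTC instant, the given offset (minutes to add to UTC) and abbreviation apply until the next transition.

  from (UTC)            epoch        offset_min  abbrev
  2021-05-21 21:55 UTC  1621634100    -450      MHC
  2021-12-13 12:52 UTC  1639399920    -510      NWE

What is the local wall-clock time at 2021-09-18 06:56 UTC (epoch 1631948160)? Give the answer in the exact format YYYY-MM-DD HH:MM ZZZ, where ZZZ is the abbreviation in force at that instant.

Query: 2021-09-18 06:56 UTC
Rule 1/2 (MHC, -07:30): 2021-05-21 21:55 UTC ≤ query < 2021-12-13 12:52 UTC
6·60 + 56 - 450 = -34 min
-34 = -1·1440 + 1406; 1406 = 23·60 + 26 → 23:26, 2021-09-18 - 1 day = 2021-09-17
→ 2021-09-17 23:26 MHC

2021-09-17 23:26 MHC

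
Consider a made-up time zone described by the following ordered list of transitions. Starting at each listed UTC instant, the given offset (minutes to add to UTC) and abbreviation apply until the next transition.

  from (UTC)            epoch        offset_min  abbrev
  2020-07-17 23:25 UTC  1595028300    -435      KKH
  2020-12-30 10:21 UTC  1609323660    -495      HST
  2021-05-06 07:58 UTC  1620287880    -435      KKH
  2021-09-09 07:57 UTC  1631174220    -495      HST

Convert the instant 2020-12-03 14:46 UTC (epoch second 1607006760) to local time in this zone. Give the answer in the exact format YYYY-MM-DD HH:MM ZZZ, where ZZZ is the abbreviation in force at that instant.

2020-12-03 07:31 KKH

Query: 2020-12-03 14:46 UTC
Rule 1/4 (KKH, -07:15): 2020-07-17 23:25 UTC ≤ query < 2020-12-30 10:21 UTC
14·60 + 46 - 435 = 451 min
451 = 0·1440 + 451; 451 = 7·60 + 31 → 07:31, same day
→ 2020-12-03 07:31 KKH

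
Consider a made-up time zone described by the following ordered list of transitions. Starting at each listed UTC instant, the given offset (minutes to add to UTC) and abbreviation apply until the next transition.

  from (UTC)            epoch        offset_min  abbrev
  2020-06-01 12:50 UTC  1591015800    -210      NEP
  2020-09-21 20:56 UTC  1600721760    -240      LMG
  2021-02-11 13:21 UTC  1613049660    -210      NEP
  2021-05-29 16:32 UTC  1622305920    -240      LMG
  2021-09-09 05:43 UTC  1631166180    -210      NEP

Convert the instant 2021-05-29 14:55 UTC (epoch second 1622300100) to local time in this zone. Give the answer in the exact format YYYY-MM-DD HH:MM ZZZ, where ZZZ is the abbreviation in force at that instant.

Query: 2021-05-29 14:55 UTC
Rule 3/5 (NEP, -03:30): 2021-02-11 13:21 UTC ≤ query < 2021-05-29 16:32 UTC
14·60 + 55 - 210 = 685 min
685 = 0·1440 + 685; 685 = 11·60 + 25 → 11:25, same day
→ 2021-05-29 11:25 NEP

2021-05-29 11:25 NEP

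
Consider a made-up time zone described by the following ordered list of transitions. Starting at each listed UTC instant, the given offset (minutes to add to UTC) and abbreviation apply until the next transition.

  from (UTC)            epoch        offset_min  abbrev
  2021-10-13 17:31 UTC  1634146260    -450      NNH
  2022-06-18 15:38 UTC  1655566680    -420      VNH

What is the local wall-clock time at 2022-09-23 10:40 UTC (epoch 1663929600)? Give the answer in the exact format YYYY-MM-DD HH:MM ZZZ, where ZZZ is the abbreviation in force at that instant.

Query: 2022-09-23 10:40 UTC
Rule 2/2 (VNH, -07:00): 2022-06-18 15:38 UTC ≤ query < +∞
10·60 + 40 - 420 = 220 min
220 = 0·1440 + 220; 220 = 3·60 + 40 → 03:40, same day
→ 2022-09-23 03:40 VNH

2022-09-23 03:40 VNH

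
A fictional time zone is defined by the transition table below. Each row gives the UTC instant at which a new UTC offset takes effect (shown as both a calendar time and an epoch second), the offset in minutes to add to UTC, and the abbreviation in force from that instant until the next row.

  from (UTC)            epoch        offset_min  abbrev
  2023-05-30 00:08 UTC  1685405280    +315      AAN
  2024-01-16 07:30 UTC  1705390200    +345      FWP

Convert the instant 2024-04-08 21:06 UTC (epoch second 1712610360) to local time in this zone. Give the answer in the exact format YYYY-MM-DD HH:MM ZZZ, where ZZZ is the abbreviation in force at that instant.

2024-04-09 02:51 FWP

Query: 2024-04-08 21:06 UTC
Rule 2/2 (FWP, +05:45): 2024-01-16 07:30 UTC ≤ query < +∞
21·60 + 6 + 345 = 1611 min
1611 = 1·1440 + 171; 171 = 2·60 + 51 → 02:51, 2024-04-08 + 1 day = 2024-04-09
→ 2024-04-09 02:51 FWP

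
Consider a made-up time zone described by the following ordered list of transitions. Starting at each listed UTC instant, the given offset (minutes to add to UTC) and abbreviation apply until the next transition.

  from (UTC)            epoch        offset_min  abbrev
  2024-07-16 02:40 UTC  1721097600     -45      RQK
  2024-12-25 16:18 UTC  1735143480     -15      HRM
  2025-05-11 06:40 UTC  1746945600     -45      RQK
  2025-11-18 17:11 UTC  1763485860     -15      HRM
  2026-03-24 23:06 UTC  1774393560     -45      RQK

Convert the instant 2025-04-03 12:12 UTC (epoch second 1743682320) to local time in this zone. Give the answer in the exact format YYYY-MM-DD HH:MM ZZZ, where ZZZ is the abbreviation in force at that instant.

Query: 2025-04-03 12:12 UTC
Rule 2/5 (HRM, -00:15): 2024-12-25 16:18 UTC ≤ query < 2025-05-11 06:40 UTC
12·60 + 12 - 15 = 717 min
717 = 0·1440 + 717; 717 = 11·60 + 57 → 11:57, same day
→ 2025-04-03 11:57 HRM

2025-04-03 11:57 HRM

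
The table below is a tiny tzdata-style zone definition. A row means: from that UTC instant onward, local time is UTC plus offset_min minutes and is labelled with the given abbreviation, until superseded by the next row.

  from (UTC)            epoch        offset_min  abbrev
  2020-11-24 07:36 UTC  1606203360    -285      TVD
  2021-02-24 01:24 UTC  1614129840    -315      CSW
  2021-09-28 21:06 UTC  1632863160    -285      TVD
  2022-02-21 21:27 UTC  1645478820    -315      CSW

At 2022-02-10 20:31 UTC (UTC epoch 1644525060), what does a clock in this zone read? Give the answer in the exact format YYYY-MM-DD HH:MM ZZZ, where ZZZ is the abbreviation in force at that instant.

2022-02-10 15:46 TVD

Query: 2022-02-10 20:31 UTC
Rule 3/4 (TVD, -04:45): 2021-09-28 21:06 UTC ≤ query < 2022-02-21 21:27 UTC
20·60 + 31 - 285 = 946 min
946 = 0·1440 + 946; 946 = 15·60 + 46 → 15:46, same day
→ 2022-02-10 15:46 TVD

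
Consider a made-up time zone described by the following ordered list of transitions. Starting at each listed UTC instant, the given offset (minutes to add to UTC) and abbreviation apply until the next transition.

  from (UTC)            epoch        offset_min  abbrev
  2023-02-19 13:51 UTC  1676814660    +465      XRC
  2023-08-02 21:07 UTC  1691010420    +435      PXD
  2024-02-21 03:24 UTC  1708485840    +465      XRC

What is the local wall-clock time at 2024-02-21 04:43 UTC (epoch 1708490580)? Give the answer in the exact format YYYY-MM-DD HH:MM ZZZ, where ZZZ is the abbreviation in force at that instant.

2024-02-21 12:28 XRC

Query: 2024-02-21 04:43 UTC
Rule 3/3 (XRC, +07:45): 2024-02-21 03:24 UTC ≤ query < +∞
4·60 + 43 + 465 = 748 min
748 = 0·1440 + 748; 748 = 12·60 + 28 → 12:28, same day
→ 2024-02-21 12:28 XRC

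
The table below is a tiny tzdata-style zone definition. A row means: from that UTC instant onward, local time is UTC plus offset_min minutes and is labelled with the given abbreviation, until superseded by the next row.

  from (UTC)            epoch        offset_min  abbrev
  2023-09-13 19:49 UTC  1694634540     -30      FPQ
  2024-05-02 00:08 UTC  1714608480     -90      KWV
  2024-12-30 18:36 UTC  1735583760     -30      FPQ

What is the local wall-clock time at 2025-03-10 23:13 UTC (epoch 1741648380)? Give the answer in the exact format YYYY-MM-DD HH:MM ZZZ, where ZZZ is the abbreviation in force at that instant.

Query: 2025-03-10 23:13 UTC
Rule 3/3 (FPQ, -00:30): 2024-12-30 18:36 UTC ≤ query < +∞
23·60 + 13 - 30 = 1363 min
1363 = 0·1440 + 1363; 1363 = 22·60 + 43 → 22:43, same day
→ 2025-03-10 22:43 FPQ

2025-03-10 22:43 FPQ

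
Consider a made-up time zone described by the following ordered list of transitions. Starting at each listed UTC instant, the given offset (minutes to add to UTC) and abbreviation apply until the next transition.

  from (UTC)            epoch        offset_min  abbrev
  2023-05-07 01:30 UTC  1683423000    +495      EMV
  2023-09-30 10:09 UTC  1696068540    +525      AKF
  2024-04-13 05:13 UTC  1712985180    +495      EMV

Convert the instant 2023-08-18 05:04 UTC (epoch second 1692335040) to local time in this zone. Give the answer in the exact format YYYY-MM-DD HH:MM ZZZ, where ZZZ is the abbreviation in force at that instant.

2023-08-18 13:19 EMV

Query: 2023-08-18 05:04 UTC
Rule 1/3 (EMV, +08:15): 2023-05-07 01:30 UTC ≤ query < 2023-09-30 10:09 UTC
5·60 + 4 + 495 = 799 min
799 = 0·1440 + 799; 799 = 13·60 + 19 → 13:19, same day
→ 2023-08-18 13:19 EMV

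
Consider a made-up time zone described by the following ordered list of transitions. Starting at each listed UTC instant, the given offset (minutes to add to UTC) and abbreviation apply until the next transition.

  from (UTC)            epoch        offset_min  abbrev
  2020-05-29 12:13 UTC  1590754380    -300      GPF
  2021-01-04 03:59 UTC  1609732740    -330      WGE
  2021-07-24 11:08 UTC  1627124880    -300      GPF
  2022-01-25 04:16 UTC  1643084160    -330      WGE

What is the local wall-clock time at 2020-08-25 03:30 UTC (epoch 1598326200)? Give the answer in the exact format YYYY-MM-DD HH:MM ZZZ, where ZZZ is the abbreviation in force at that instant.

Query: 2020-08-25 03:30 UTC
Rule 1/4 (GPF, -05:00): 2020-05-29 12:13 UTC ≤ query < 2021-01-04 03:59 UTC
3·60 + 30 - 300 = -90 min
-90 = -1·1440 + 1350; 1350 = 22·60 + 30 → 22:30, 2020-08-25 - 1 day = 2020-08-24
→ 2020-08-24 22:30 GPF

2020-08-24 22:30 GPF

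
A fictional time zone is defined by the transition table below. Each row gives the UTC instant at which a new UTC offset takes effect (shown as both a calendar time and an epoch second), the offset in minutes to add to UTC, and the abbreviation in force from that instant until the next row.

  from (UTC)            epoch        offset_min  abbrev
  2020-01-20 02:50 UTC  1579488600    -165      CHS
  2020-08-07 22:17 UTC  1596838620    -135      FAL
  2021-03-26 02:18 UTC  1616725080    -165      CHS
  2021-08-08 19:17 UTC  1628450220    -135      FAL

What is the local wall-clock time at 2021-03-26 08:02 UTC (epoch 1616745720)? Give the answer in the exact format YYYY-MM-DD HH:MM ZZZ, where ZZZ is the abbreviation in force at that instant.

Query: 2021-03-26 08:02 UTC
Rule 3/4 (CHS, -02:45): 2021-03-26 02:18 UTC ≤ query < 2021-08-08 19:17 UTC
8·60 + 2 - 165 = 317 min
317 = 0·1440 + 317; 317 = 5·60 + 17 → 05:17, same day
→ 2021-03-26 05:17 CHS

2021-03-26 05:17 CHS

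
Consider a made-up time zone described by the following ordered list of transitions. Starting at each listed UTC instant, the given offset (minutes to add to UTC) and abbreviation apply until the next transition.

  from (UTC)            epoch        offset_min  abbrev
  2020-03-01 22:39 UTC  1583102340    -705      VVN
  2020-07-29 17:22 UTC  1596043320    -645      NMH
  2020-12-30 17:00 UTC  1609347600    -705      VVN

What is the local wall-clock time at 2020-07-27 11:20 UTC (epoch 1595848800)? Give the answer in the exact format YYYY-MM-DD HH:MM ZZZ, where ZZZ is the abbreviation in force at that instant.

Query: 2020-07-27 11:20 UTC
Rule 1/3 (VVN, -11:45): 2020-03-01 22:39 UTC ≤ query < 2020-07-29 17:22 UTC
11·60 + 20 - 705 = -25 min
-25 = -1·1440 + 1415; 1415 = 23·60 + 35 → 23:35, 2020-07-27 - 1 day = 2020-07-26
→ 2020-07-26 23:35 VVN

2020-07-26 23:35 VVN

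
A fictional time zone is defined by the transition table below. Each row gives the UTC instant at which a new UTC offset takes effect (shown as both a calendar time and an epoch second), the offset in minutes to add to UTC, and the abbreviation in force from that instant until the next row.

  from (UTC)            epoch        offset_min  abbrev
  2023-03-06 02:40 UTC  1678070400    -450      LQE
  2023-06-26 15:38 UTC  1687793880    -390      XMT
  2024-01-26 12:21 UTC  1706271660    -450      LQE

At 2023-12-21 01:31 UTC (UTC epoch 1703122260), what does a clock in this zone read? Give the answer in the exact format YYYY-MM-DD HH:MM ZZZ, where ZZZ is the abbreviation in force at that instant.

Query: 2023-12-21 01:31 UTC
Rule 2/3 (XMT, -06:30): 2023-06-26 15:38 UTC ≤ query < 2024-01-26 12:21 UTC
1·60 + 31 - 390 = -299 min
-299 = -1·1440 + 1141; 1141 = 19·60 + 1 → 19:01, 2023-12-21 - 1 day = 2023-12-20
→ 2023-12-20 19:01 XMT

2023-12-20 19:01 XMT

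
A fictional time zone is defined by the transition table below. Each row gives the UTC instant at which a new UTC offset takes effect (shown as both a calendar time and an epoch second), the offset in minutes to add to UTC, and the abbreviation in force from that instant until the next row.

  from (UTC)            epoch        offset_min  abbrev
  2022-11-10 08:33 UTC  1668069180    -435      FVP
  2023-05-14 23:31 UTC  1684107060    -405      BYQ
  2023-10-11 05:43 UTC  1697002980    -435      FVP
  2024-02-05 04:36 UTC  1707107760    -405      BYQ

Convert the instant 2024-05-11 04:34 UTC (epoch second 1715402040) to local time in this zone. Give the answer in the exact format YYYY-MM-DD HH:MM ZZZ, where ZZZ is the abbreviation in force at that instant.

Query: 2024-05-11 04:34 UTC
Rule 4/4 (BYQ, -06:45): 2024-02-05 04:36 UTC ≤ query < +∞
4·60 + 34 - 405 = -131 min
-131 = -1·1440 + 1309; 1309 = 21·60 + 49 → 21:49, 2024-05-11 - 1 day = 2024-05-10
→ 2024-05-10 21:49 BYQ

2024-05-10 21:49 BYQ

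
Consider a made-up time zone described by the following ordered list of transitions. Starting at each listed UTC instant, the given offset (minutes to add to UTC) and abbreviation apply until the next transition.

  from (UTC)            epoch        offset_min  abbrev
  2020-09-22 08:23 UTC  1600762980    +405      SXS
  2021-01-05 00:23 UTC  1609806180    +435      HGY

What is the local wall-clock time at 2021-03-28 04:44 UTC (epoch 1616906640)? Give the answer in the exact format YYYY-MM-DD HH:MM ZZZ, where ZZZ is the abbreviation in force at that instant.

2021-03-28 11:59 HGY

Query: 2021-03-28 04:44 UTC
Rule 2/2 (HGY, +07:15): 2021-01-05 00:23 UTC ≤ query < +∞
4·60 + 44 + 435 = 719 min
719 = 0·1440 + 719; 719 = 11·60 + 59 → 11:59, same day
→ 2021-03-28 11:59 HGY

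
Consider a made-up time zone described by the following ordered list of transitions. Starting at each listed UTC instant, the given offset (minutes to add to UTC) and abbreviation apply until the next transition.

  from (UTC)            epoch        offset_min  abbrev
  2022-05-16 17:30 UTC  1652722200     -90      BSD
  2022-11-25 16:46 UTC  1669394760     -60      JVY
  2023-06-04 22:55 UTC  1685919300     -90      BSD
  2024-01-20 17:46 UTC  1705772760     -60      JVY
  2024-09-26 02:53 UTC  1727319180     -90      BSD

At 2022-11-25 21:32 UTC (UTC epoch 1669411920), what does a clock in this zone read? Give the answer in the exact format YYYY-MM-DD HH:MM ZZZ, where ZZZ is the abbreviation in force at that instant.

Query: 2022-11-25 21:32 UTC
Rule 2/5 (JVY, -01:00): 2022-11-25 16:46 UTC ≤ query < 2023-06-04 22:55 UTC
21·60 + 32 - 60 = 1232 min
1232 = 0·1440 + 1232; 1232 = 20·60 + 32 → 20:32, same day
→ 2022-11-25 20:32 JVY

2022-11-25 20:32 JVY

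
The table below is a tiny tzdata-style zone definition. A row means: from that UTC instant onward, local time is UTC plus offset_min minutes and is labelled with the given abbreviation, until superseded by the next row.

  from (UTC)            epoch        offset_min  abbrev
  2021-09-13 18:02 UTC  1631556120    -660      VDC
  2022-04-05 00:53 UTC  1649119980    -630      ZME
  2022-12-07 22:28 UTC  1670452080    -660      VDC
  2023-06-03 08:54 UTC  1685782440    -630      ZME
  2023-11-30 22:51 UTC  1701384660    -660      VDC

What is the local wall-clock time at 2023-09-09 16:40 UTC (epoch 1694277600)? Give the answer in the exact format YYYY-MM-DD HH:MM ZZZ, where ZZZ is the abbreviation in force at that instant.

2023-09-09 06:10 ZME

Query: 2023-09-09 16:40 UTC
Rule 4/5 (ZME, -10:30): 2023-06-03 08:54 UTC ≤ query < 2023-11-30 22:51 UTC
16·60 + 40 - 630 = 370 min
370 = 0·1440 + 370; 370 = 6·60 + 10 → 06:10, same day
→ 2023-09-09 06:10 ZME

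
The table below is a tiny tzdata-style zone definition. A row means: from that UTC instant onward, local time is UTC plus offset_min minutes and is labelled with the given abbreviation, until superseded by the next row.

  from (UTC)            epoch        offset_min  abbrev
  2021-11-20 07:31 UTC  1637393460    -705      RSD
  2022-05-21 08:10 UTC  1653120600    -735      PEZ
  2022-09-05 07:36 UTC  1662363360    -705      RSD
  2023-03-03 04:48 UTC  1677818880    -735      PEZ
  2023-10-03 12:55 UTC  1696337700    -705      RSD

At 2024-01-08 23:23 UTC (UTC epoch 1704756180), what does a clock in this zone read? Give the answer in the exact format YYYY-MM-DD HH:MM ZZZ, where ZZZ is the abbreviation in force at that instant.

2024-01-08 11:38 RSD

Query: 2024-01-08 23:23 UTC
Rule 5/5 (RSD, -11:45): 2023-10-03 12:55 UTC ≤ query < +∞
23·60 + 23 - 705 = 698 min
698 = 0·1440 + 698; 698 = 11·60 + 38 → 11:38, same day
→ 2024-01-08 11:38 RSD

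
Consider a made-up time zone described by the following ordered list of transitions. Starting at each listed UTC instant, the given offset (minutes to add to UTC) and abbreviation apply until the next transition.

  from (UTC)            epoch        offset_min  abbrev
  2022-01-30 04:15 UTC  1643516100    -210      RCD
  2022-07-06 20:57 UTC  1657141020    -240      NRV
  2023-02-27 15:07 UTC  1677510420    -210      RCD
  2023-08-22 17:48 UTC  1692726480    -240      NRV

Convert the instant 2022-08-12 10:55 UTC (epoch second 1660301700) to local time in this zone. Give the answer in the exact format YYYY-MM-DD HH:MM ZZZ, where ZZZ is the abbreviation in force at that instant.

Query: 2022-08-12 10:55 UTC
Rule 2/4 (NRV, -04:00): 2022-07-06 20:57 UTC ≤ query < 2023-02-27 15:07 UTC
10·60 + 55 - 240 = 415 min
415 = 0·1440 + 415; 415 = 6·60 + 55 → 06:55, same day
→ 2022-08-12 06:55 NRV

2022-08-12 06:55 NRV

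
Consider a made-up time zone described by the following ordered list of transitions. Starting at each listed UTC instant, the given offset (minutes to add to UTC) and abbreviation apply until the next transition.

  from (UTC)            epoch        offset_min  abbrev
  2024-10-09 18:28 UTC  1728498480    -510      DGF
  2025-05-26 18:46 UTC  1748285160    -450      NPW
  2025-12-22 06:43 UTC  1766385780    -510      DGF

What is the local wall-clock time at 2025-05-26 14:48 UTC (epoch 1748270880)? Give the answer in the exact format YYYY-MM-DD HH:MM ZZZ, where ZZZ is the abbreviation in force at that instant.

Query: 2025-05-26 14:48 UTC
Rule 1/3 (DGF, -08:30): 2024-10-09 18:28 UTC ≤ query < 2025-05-26 18:46 UTC
14·60 + 48 - 510 = 378 min
378 = 0·1440 + 378; 378 = 6·60 + 18 → 06:18, same day
→ 2025-05-26 06:18 DGF

2025-05-26 06:18 DGF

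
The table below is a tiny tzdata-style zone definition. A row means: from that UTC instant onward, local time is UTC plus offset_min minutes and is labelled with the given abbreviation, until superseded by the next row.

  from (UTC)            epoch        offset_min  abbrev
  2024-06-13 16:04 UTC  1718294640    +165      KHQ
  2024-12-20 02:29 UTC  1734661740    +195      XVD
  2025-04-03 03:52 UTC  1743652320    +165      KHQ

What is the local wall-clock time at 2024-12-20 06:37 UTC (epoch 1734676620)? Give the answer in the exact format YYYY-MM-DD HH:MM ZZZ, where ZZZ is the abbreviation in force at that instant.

Query: 2024-12-20 06:37 UTC
Rule 2/3 (XVD, +03:15): 2024-12-20 02:29 UTC ≤ query < 2025-04-03 03:52 UTC
6·60 + 37 + 195 = 592 min
592 = 0·1440 + 592; 592 = 9·60 + 52 → 09:52, same day
→ 2024-12-20 09:52 XVD

2024-12-20 09:52 XVD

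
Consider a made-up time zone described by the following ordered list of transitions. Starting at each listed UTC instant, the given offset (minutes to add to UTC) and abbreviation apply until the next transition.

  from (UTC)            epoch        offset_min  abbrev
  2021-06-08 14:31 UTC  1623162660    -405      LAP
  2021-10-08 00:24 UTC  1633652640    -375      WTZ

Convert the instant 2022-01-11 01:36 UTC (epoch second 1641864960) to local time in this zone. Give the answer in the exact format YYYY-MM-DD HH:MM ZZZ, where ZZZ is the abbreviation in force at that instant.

Query: 2022-01-11 01:36 UTC
Rule 2/2 (WTZ, -06:15): 2021-10-08 00:24 UTC ≤ query < +∞
1·60 + 36 - 375 = -279 min
-279 = -1·1440 + 1161; 1161 = 19·60 + 21 → 19:21, 2022-01-11 - 1 day = 2022-01-10
→ 2022-01-10 19:21 WTZ

2022-01-10 19:21 WTZ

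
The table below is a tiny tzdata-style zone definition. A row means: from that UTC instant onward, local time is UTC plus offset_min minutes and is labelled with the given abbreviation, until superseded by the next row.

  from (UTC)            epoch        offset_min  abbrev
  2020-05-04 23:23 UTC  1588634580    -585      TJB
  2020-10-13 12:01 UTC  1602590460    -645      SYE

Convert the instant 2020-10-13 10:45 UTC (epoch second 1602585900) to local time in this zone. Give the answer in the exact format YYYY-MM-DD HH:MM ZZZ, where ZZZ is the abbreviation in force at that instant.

2020-10-13 01:00 TJB

Query: 2020-10-13 10:45 UTC
Rule 1/2 (TJB, -09:45): 2020-05-04 23:23 UTC ≤ query < 2020-10-13 12:01 UTC
10·60 + 45 - 585 = 60 min
60 = 0·1440 + 60; 60 = 1·60 + 0 → 01:00, same day
→ 2020-10-13 01:00 TJB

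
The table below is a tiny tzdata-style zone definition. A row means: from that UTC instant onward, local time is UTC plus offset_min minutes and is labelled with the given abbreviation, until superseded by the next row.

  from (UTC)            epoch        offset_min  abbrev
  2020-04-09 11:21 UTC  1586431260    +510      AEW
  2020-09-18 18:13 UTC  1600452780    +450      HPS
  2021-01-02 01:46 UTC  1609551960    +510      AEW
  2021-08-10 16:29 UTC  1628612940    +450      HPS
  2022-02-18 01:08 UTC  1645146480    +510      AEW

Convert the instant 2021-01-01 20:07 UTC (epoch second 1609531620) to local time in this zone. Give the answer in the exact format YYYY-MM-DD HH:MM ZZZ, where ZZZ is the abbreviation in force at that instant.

2021-01-02 03:37 HPS

Query: 2021-01-01 20:07 UTC
Rule 2/5 (HPS, +07:30): 2020-09-18 18:13 UTC ≤ query < 2021-01-02 01:46 UTC
20·60 + 7 + 450 = 1657 min
1657 = 1·1440 + 217; 217 = 3·60 + 37 → 03:37, 2021-01-01 + 1 day = 2021-01-02
→ 2021-01-02 03:37 HPS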